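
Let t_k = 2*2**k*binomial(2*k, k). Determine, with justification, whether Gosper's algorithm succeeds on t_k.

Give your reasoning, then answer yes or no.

No — key equation has no polynomial f.

Ratio r(k) = 4*(2*k + 1)/(k + 1).
So A=8*k + 4 and B=k + 1, with C=1.
Key eq: (8*k + 4)·f(k+1) = (k)·f(k) + (1).
Degrees (1,1,0) ⇒ d ≤ -1.
Negative degree bound (-1): no f exists, t_k not Gosper-summable.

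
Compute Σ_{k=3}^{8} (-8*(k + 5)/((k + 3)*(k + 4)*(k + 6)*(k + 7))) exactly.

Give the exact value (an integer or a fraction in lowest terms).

Σ = -7/135

The ratio is (k + 3)*(k + 6)**2/((k + 5)**2*(k + 8)).
Take A(k)=k + 3, B(k)=k + 8, C(k)=k**2 + 10*k + 25.
f must satisfy (k + 3)·f(k+1) − (k + 7)·f(k) = k**2 + 10*k + 25.
From deg A=1, deg B=1, deg C=2: d=4.
Coefficient equations give f(k) = k*(k + 4)*(k + 5)*(k + 9)/36.
Then R = B(k−1)f/C = k*(k + 4)*(k + 7)*(k + 9)/(36*(k + 5)), so s_k = R(k)·t_k = 2*k*(-k - 9)/(9*(k**2 + 9*k + 18)).
Δs = 8*(-k - 5)/(k**4 + 20*k**3 + 145*k**2 + 450*k + 504), as required.
Telescoping: Σ = s_(9) − s_(3) = -1/5 − (-4/27) = -7/135.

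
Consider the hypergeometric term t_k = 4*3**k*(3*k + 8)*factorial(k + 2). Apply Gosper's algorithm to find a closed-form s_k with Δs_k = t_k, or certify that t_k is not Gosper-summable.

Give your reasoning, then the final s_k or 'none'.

r(k) = 3*(k + 3)*(3*k + 11)/(3*k + 8) after simplifying.
A = 3*k + 9, B = 1, C = k + 8/3.
f must satisfy (3*k + 9)·f(k+1) − (1)·f(k) = k + 8/3.
From deg A=1, deg B=0, deg C=1: d=0.
Solving with deg f ≤ 0: f(k) = 1/3.
Certificate R = B(k−1)f/C = 1/(3*k + 8) gives s_k = 4*3**k*factorial(k + 2).
s_(k+1) − s_k = 4*3**k*(3*k + 8)*factorial(k + 2) = t_k.

s_k = 4*3**k*factorial(k + 2)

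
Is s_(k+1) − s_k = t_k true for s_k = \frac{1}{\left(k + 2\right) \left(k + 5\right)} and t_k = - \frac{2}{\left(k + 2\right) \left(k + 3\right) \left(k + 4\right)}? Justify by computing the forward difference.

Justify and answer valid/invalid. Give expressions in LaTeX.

Invalid: residual \frac{2 \left(3 k + 14\right)}{k^{5} + 20 k^{4} + 155 k^{3} + 580 k^{2} + 1044 k + 720} ≠ 0.

s_(k+1) = 1/((k + 3)*(k + 6))
s_(k+1) − s_k = 2*(-k - 4)/(k**4 + 16*k**3 + 91*k**2 + 216*k + 180)
(s_(k+1) − s_k) − t_k = 2*(3*k + 14)/(k**5 + 20*k**4 + 155*k**3 + 580*k**2 + 1044*k + 720)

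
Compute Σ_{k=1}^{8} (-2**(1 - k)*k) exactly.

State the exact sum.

Σ = -251/64

t_(k+1)/t_k = (k + 1)/(2*k).
Factor: A=1/2; B=1; C=k.
Key eq: (1/2)·f(k+1) = (1)·f(k) + (k).
d = 1 from the (0,0,1) case.
Solving with deg f ≤ 1: f(k) = -2*(k + 1).
So s_k = (B(k−1)f/C)·t_k = (-2*(k + 1)/k)·t_k = 2**(2 - k)*(k + 1).
Check: Δs_k = -2**(1 - k)*k. ✓
Σ_(k=1)^(8) t_k = s_(9) − s_(1) = 5/64 − (4) = -251/64.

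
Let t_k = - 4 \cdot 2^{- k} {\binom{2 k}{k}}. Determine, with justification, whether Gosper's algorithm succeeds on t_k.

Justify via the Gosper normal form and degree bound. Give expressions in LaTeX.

Step 1: r(k) = (2*k + 1)/(k + 1).
Normal form (A,B,C) = (2*k + 1, k + 1, 1).
Need (2*k + 1)·f(k+1) − (k)·f(k) = 1.
Degrees (1,1,0) ⇒ d ≤ -1.
Negative degree bound (-1): no f exists, t_k not Gosper-summable.

No; the degree bound rules out any f.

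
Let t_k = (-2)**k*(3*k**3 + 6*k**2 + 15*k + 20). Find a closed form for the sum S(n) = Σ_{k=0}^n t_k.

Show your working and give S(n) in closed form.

S(n) = 2*(-2)**n*n**3 + 6*(-2)**n*n**2 + 12*(-2)**n*n + 16*(-2)**n + 4

Step 1: r(k) = 2*(-3*k**3 - 15*k**2 - 36*k - 44)/(3*k**3 + 6*k**2 + 15*k + 20).
So A=-2 and B=1, with C=k**3 + 2*k**2 + 5*k + 20/3.
Solve (-2)·f(k+1) − (1)·f(k) = k**3 + 2*k**2 + 5*k + 20/3.
d = 3 from the (0,0,3) case.
Match coefficients ⇒ f(k) = -(k + 1)*(k**2 - k + 4)/3.
So s_k = (B(k−1)f/C)·t_k = (-(k + 1)*(k**2 - k + 4)/(3*k**3 + 6*k**2 + 15*k + 20))·t_k = (-2)**k*(-k**3 - 3*k - 4).
Δs = (-2)**k*(k**3 + 9*k + 2*(k + 1)**3 + 18), as required.
Evaluate: s_(n+1) = 2*(-2)**n*(n**3 + 3*n**2 + 6*n + 8); subtract s_(0) = -4 ⇒ S(n) = 2*(-2)**n*n**3 + 6*(-2)**n*n**2 + 12*(-2)**n*n + 16*(-2)**n + 4.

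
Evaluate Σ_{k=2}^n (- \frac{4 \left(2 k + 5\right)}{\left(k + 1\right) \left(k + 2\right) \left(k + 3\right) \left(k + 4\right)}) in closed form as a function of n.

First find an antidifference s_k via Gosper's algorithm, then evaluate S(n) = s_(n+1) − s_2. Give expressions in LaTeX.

S(n) = \frac{4 \left(- n^{2} - 6 n + 7\right)}{15 \left(n^{2} + 6 n + 8\right)}

t_(k+1)/t_k = (k + 1)*(2*k + 7)/((k + 5)*(2*k + 5)).
Factor: A=k + 1; B=k + 5; C=k + 5/2.
Solve (k + 1)·f(k+1) − (k + 4)·f(k) = k + 5/2.
Bound: deg f ≤ 3.
A polynomial solution: f(k) = k*(k + 2)*(k + 4)/6.
Get s_k = R·t_k = 4*k*(-k - 4)/(3*(k**2 + 4*k + 3)) with R(k) = B(k−1)f(k)/C(k) = k*(k + 2)*(k + 4)**2/(3*(2*k + 5)).
Δs = 4*(-2*k - 5)/(k**4 + 10*k**3 + 35*k**2 + 50*k + 24), as required.
Telescope: S(n) = s_(n+1) − s_(2) = 4*(-n**2 - 6*n - 5)/(3*(n**2 + 6*n + 8)) − (-16/15) = 4*(-n**2 - 6*n + 7)/(15*(n**2 + 6*n + 8)).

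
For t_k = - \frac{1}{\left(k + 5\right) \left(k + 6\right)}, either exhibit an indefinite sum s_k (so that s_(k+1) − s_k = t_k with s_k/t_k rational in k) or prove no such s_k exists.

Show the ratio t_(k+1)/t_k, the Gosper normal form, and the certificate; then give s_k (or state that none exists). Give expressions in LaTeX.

The ratio is (k + 5)/(k + 7).
A = k + 5, B = k + 7, C = 1.
Solve (k + 5)·f(k+1) − (k + 6)·f(k) = 1.
Bound: deg f ≤ 1.
Coefficient equations give f(k) = k/5.
Certificate R = B(k−1)f/C = k*(k + 6)/5 gives s_k = -k/(5*k + 25).
Δs = -1/(k**2 + 11*k + 30), as required.

s_k = - \frac{k}{5 k + 25}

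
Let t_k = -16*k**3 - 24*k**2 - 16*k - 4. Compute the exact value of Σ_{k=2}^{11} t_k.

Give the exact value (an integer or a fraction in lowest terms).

Σ = -82880

Ratio r(k) = (4*k**3 + 18*k**2 + 28*k + 15)/(4*k**3 + 6*k**2 + 4*k + 1).
Take A(k)=1, B(k)=1, C(k)=k**3 + 3*k**2/2 + k + 1/4.
Key eq: (1)·f(k+1) = (1)·f(k) + (k**3 + 3*k**2/2 + k + 1/4).
d = 4 from the (0,0,3) case.
Coefficient equations give f(k) = k**4/4.
R(k) = B(k−1)·f(k)/C(k) = k**4/((2*k + 1)*(2*k**2 + 2*k + 1)); s_k = R·t_k = -4*k**4.
Verify: 4*k**4 - 4*(k + 1)**4 matches t_k.
Evaluate s at k=12 and k=2: -82944 and -64; difference -82880.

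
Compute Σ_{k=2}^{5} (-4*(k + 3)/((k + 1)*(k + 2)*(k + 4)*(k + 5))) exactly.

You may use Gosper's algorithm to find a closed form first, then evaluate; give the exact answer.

Σ = -26/315

Compute t_(k+1)/t_k: get (k + 1)*(k + 4)**2/((k + 3)**2*(k + 6)).
A = k + 1, B = k + 6, C = k**2 + 6*k + 9.
Need (k + 1)·f(k+1) − (k + 5)·f(k) = k**2 + 6*k + 9.
Degrees (1,1,2) ⇒ d ≤ 4.
A polynomial solution: f(k) = k*(k + 2)*(k + 3)*(k + 5)/8.
Then R = B(k−1)f/C = k*(k + 2)*(k + 5)**2/(8*(k + 3)), so s_k = R(k)·t_k = k*(-k - 5)/(2*(k**2 + 5*k + 4)).
Check: Δs_k = 4*(-k - 3)/(k**4 + 12*k**3 + 49*k**2 + 78*k + 40). ✓
Evaluate s at k=6 and k=2: -33/70 and -7/18; difference -26/315.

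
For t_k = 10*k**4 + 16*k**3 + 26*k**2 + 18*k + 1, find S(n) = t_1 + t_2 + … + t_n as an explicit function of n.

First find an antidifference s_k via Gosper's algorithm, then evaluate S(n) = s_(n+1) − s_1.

S(n) = n*(2*n**4 + 9*n**3 + 20*n**2 + 26*n + 14)

r(k) = (10*k**4 + 56*k**3 + 134*k**2 + 158*k + 71)/(10*k**4 + 16*k**3 + 26*k**2 + 18*k + 1) after simplifying.
Normal form (A,B,C) = (1, 1, k**4 + 8*k**3/5 + 13*k**2/5 + 9*k/5 + 1/10).
Key eq: (1)·f(k+1) = (1)·f(k) + (k**4 + 8*k**3/5 + 13*k**2/5 + 9*k/5 + 1/10).
Degrees (0,0,4) ⇒ d ≤ 5.
Solve for f: f(k) = k*(2*k**4 - k**3 + 4*k**2 - 4)/10 (degree 5 ≤ 5).
So s_k = (B(k−1)f/C)·t_k = (k*(2*k**4 - k**3 + 4*k**2 - 4)/(10*k**4 + 16*k**3 + 26*k**2 + 18*k + 1))·t_k = k*(2*k**4 - k**3 + 4*k**2 - 4).
Check: Δs_k = 10*k**4 + 16*k**3 + 26*k**2 + 18*k + 1. ✓
s_(n+1) = 2*n**5 + 9*n**4 + 20*n**3 + 26*n**2 + 14*n + 1 and s_(1) = 1, so S(n) = n*(2*n**4 + 9*n**3 + 20*n**2 + 26*n + 14).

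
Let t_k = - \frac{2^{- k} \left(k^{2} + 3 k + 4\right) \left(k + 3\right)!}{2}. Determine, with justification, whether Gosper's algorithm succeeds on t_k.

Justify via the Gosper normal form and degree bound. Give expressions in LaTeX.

Yes. s_k = - 2^{- k} k \left(k + 3\right)!.

t_(k+1)/t_k = (k + 4)*(3*k + (k + 1)**2 + 7)/(2*(k**2 + 3*k + 4)).
Normal form (A,B,C) = (k/2 + 2, 1, k**2 + 3*k + 4).
Key eq: (k/2 + 2)·f(k+1) = (1)·f(k) + (k**2 + 3*k + 4).
d = 1 from the (1,0,2) case.
Match coefficients ⇒ f(k) = 2*k.
So s_k = (B(k−1)f/C)·t_k = (2*k/(k**2 + 3*k + 4))·t_k = -k*factorial(k + 3)/2**k.
Verify: -(k**2 + 3*k + 4)*factorial(k + 3)/(2*2**k) matches t_k.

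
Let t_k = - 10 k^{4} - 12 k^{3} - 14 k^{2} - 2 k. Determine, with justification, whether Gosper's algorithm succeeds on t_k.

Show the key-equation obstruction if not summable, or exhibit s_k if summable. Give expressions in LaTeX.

The ratio is (5*k**4 + 26*k**3 + 55*k**2 + 53*k + 19)/(k*(5*k**3 + 6*k**2 + 7*k + 1)).
So A=1 and B=1, with C=k**4 + 6*k**3/5 + 7*k**2/5 + k/5.
Set up (1)·f(k+1) − (1)·f(k) − (k**4 + 6*k**3/5 + 7*k**2/5 + k/5) = 0.
From deg A=0, deg B=0, deg C=4: d=5.
Coefficient equations give f(k) = k*(k - 1)*(2*k**3 + 2*k - 1)/10.
R(k) = B(k−1)·f(k)/C(k) = (k - 1)*(2*k**3 + 2*k - 1)/(2*(5*k**3 + 6*k**2 + 7*k + 1)); s_k = R·t_k = k*(-2*k**4 + 2*k**3 - 2*k**2 + 3*k - 1).
s_(k+1) − s_k = 2*k*(-5*k**3 - 6*k**2 - 7*k - 1) = t_k.

Yes. s_k = k \left(- 2 k^{4} + 2 k^{3} - 2 k^{2} + 3 k - 1\right).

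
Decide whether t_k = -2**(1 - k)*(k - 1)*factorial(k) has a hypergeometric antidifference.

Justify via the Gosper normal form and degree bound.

The ratio is k*(k + 1)/(2*(k - 1)).
A = k/2 + 1/2, B = 1, C = k - 1.
f must satisfy (k/2 + 1/2)·f(k+1) − (1)·f(k) = k - 1.
From deg A=1, deg B=0, deg C=1: d=0.
Coefficient equations give f(k) = 2.
Certificate R = B(k−1)f/C = 2/(k - 1) gives s_k = -2**(2 - k)*factorial(k).
Check: Δs_k = -2**(1 - k)*(k - 1)*factorial(k). ✓

Yes. s_k = -2**(2 - k)*factorial(k).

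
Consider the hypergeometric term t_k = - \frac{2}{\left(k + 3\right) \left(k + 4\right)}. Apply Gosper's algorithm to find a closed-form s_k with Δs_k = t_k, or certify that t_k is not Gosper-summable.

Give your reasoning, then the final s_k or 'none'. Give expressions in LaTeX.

t_(k+1)/t_k = (k + 3)/(k + 5).
Normal form (A,B,C) = (k + 3, k + 5, 1).
Set up (k + 3)·f(k+1) − (k + 4)·f(k) − (1) = 0.
d = 1 from the (1,1,0) case.
Solve for f: f(k) = k/3 (degree 1 ≤ 1).
Get s_k = R·t_k = -2*k/(3*k + 9) with R(k) = B(k−1)f(k)/C(k) = k*(k + 4)/3.
Check: Δs_k = -2/(k**2 + 7*k + 12). ✓

s_k = - \frac{2 k}{3 k + 9}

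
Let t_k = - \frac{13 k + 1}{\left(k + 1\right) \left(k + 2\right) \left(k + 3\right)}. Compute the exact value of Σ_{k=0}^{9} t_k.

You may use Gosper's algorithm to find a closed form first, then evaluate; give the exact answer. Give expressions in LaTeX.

Ratio r(k) = (k + 1)*(13*k + 14)/((k + 4)*(13*k + 1)).
Take A(k)=k + 1, B(k)=k + 4, C(k)=k + 1/13.
Key eq: (k + 1)·f(k+1) = (k + 3)·f(k) + (k + 1/13).
Degrees (1,1,1) ⇒ d ≤ 2.
Solve for f: f(k) = k*(7*k - 5)/26 (degree 2 ≤ 2).
R(k) = B(k−1)·f(k)/C(k) = k*(k + 3)*(7*k - 5)/(2*(13*k + 1)); s_k = R·t_k = k*(5 - 7*k)/(2*(k + 1)*(k + 2)).
s_(k+1) − s_k = (-13*k - 1)/(k**3 + 6*k**2 + 11*k + 6) = t_k.
Σ_(k=0)^(9) t_k = s_(10) − s_(0) = -325/132 − (0) = -325/132.

Σ = -325/132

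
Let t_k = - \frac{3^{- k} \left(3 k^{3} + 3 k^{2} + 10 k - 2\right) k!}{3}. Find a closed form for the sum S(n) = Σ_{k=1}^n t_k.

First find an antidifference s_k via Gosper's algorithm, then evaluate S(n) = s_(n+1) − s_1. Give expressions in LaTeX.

t_(k+1)/t_k = (3*k**4 + 15*k**3 + 37*k**2 + 39*k + 14)/(3*(3*k**3 + 3*k**2 + 10*k - 2)).
Factor: A=k/3 + 1/3; B=1; C=k**3 + k**2 + 10*k/3 - 2/3.
Key eq: (k/3 + 1/3)·f(k+1) = (1)·f(k) + (k**3 + k**2 + 10*k/3 - 2/3).
d = 2 from the (1,0,3) case.
Solving with deg f ≤ 2: f(k) = 3*k**2 + 3*k + 4.
So s_k = (B(k−1)f/C)·t_k = (3*(3*k**2 + 3*k + 4)/(3*k**3 + 3*k**2 + 10*k - 2))·t_k = -(3*k**2 + 3*k + 4)*factorial(k)/3**k.
Verify: -(3*k**3 + 3*k**2 + 10*k - 2)*factorial(k)/(3*3**k) matches t_k.
Σ_(k=1)^n t_k = s_(n+1) − s_(1) = (-3**(-n - 1)*(3*n**2 + 9*n + 10)*factorial(n + 1)) − (-10/3), i.e. 3**(-n - 1)*(10*3**n - 3*n**3*factorial(n) - 12*n**2*factorial(n) - 19*n*factorial(n) - 10*factorial(n)).

S(n) = 3^{- n - 1} \left(10 \cdot 3^{n} - 3 n^{3} n! - 12 n^{2} n! - 19 n n! - 10 n!\right)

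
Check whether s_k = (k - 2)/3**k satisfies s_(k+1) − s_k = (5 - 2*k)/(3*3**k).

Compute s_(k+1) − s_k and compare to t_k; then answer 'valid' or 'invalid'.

s_(k+1) = (k - 1)/(3*3**k)
s_(k+1) − s_k = (5 - 2*k)/(3*3**k)
(s_(k+1) − s_k) − t_k = 0

Valid: the claim telescopes to t_k.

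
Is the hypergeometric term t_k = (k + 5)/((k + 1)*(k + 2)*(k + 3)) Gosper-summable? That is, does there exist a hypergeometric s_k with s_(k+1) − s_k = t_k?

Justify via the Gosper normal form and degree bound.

The ratio is (k + 1)*(k + 6)/((k + 4)*(k + 5)).
Take A(k)=k + 1, B(k)=k + 4, C(k)=k + 5.
f must satisfy (k + 1)·f(k+1) − (k + 3)·f(k) = k + 5.
Degrees (1,1,1) ⇒ d ≤ 2.
Solve for f: f(k) = k*(3*k + 7)/2 (degree 2 ≤ 2).
R(k) = B(k−1)·f(k)/C(k) = k*(k + 3)*(3*k + 7)/(2*(k + 5)); s_k = R·t_k = k*(3*k + 7)/(2*(k + 1)*(k + 2)).
Δs = (k + 5)/(k**3 + 6*k**2 + 11*k + 6), as required.

Yes. s_k = k*(3*k + 7)/(2*(k + 1)*(k + 2)).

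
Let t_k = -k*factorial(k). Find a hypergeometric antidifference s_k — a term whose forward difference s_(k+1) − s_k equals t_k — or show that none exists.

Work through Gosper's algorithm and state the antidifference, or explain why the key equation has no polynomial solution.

s_k = -factorial(k)

t_(k+1)/t_k = (k + 1)**2/k.
Gosper form: A/B · C(k+1)/C(k) with A=k + 1, B=1, C=k.
Need (k + 1)·f(k+1) − (1)·f(k) = k.
Degrees (1,0,1) ⇒ d ≤ 0.
Coefficient equations give f(k) = 1.
R(k) = B(k−1)·f(k)/C(k) = 1/k; s_k = R·t_k = -factorial(k).
s_(k+1) − s_k = -k*factorial(k) = t_k.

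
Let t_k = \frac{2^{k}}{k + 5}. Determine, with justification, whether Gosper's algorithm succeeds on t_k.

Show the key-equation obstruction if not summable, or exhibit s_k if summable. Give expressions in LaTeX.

No — t_k has no hypergeometric antidifference.

Ratio r(k) = 2*(k + 5)/(k + 6).
Factor: A=2*k + 10; B=k + 6; C=1.
Solve (2*k + 10)·f(k+1) − (k + 5)·f(k) = 1.
d = -1 from the (1,1,0) case.
Bound -1 < 0, so the key equation has no polynomial solution.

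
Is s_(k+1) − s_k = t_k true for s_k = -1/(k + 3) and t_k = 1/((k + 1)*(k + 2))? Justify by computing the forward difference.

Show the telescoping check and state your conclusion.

s_(k+1) = -1/(k + 4)
s_(k+1) − s_k = 1/((k + 3)*(k + 4))
(s_(k+1) − s_k) − t_k = 2*(-2*k - 5)/(k**4 + 10*k**3 + 35*k**2 + 50*k + 24)

Invalid: residual 2*(-2*k - 5)/(k**4 + 10*k**3 + 35*k**2 + 50*k + 24) ≠ 0.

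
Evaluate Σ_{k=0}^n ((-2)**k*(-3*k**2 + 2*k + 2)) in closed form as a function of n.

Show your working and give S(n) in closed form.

S(n) = (-2)**(n + 1)*(n**2 - 1)

t_(k+1)/t_k = 2*(-3*k**2 - 4*k + 1)/(3*k**2 - 2*k - 2).
Factor: A=-2; B=1; C=k**2 - 2*k/3 - 2/3.
Set up (-2)·f(k+1) − (1)·f(k) − (k**2 - 2*k/3 - 2/3) = 0.
From deg A=0, deg B=0, deg C=2: d=2.
Coefficient equations give f(k) = -k*(k - 2)/3.
So s_k = (B(k−1)f/C)·t_k = (-k*(k - 2)/(3*k**2 - 2*k - 2))·t_k = (-2)**k*k*(k - 2).
Verify: (-2)**k*(-3*k**2 + 2*k + 2) matches t_k.
Evaluate: s_(n+1) = (-2)**(n + 1)*(n**2 - 1); subtract s_(0) = 0 ⇒ S(n) = (-2)**(n + 1)*(n**2 - 1).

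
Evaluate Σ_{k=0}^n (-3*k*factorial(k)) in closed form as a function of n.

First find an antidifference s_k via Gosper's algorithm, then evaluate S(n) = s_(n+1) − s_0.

S(n) = 3 - 3*factorial(n + 1)

r(k) = (k + 1)**2/k after simplifying.
Take A(k)=k + 1, B(k)=1, C(k)=k.
Key eq: (k + 1)·f(k+1) = (1)·f(k) + (k).
deg f ≤ 0 (via 1,0,1).
Solve for f: f(k) = 1 (degree 0 ≤ 0).
Certificate R = B(k−1)f/C = 1/k gives s_k = -3*factorial(k).
Check: Δs_k = -3*k*factorial(k). ✓
Telescope: S(n) = s_(n+1) − s_(0) = -3*factorial(n + 1) − (-3) = 3 - 3*factorial(n + 1).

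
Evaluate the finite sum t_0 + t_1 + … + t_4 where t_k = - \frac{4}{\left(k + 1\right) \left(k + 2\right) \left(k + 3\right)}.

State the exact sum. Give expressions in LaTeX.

Σ = -20/21

The ratio is (k + 1)/(k + 4).
A = k + 1, B = k + 4, C = 1.
Key eq: (k + 1)·f(k+1) = (k + 3)·f(k) + (1).
From deg A=1, deg B=1, deg C=0: d=2.
A polynomial solution: f(k) = k*(k + 3)/4.
R(k) = B(k−1)·f(k)/C(k) = k*(k + 3)**2/4; s_k = R·t_k = k*(-k - 3)/((k + 1)*(k + 2)).
Verify: -4/(k**3 + 6*k**2 + 11*k + 6) matches t_k.
Sum = s_(5) − s_(0); s_(5) = -20/21, s_(0) = 0 ⇒ -20/21.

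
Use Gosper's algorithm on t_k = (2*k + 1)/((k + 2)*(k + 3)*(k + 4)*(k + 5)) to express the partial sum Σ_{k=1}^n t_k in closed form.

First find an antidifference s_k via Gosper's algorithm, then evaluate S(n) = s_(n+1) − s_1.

Compute t_(k+1)/t_k: get (k + 2)*(2*k + 3)/((k + 6)*(2*k + 1)).
Gosper form: A/B · C(k+1)/C(k) with A=k + 2, B=k + 6, C=k + 1/2.
Solve (k + 2)·f(k+1) − (k + 5)·f(k) = k + 1/2.
Degrees (1,1,1) ⇒ d ≤ 3.
Coefficient equations give f(k) = k*(k**2 + 9*k + 2)/48.
Then R = B(k−1)f/C = k*(k + 5)*(k**2 + 9*k + 2)/(24*(2*k + 1)), so s_k = R(k)·t_k = k*(k**2 + 9*k + 2)/(24*(k + 2)*(k + 3)*(k + 4)).
Check: Δs_k = (2*k + 1)/(k**4 + 14*k**3 + 71*k**2 + 154*k + 120). ✓
Telescope: S(n) = s_(n+1) − s_(1) = (n**3 + 12*n**2 + 23*n + 12)/(24*(n**3 + 12*n**2 + 47*n + 60)) − (1/120) = n*(n**2 + 12*n + 17)/(30*(n**3 + 12*n**2 + 47*n + 60)).

S(n) = n*(n**2 + 12*n + 17)/(30*(n**3 + 12*n**2 + 47*n + 60))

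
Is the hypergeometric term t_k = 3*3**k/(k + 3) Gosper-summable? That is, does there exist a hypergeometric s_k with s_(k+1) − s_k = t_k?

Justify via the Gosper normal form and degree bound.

The ratio is 3*(k + 3)/(k + 4).
Take A(k)=3*k + 9, B(k)=k + 4, C(k)=1.
Set up (3*k + 9)·f(k+1) − (k + 3)·f(k) − (1) = 0.
From deg A=1, deg B=1, deg C=0: d=-1.
d = -1 < 0 ⇒ no nonzero polynomial f; not summable.

No; the degree bound rules out any f.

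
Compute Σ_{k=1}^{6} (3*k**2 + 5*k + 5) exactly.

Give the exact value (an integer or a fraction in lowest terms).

Step 1: r(k) = (3*k**2 + 11*k + 13)/(3*k**2 + 5*k + 5).
Take A(k)=1, B(k)=1, C(k)=k**2 + 5*k/3 + 5/3.
Key eq: (1)·f(k+1) = (1)·f(k) + (k**2 + 5*k/3 + 5/3).
d = 3 from the (0,0,2) case.
Match coefficients ⇒ f(k) = k*(k**2 + k + 3)/3.
R(k) = B(k−1)·f(k)/C(k) = k*(k**2 + k + 3)/(3*k**2 + 5*k + 5); s_k = R·t_k = k*(k**2 + k + 3).
Check: Δs_k = 3*k**2 + 5*k + 5. ✓
Telescoping: Σ = s_(7) − s_(1) = 413 − (5) = 408.

Σ = 408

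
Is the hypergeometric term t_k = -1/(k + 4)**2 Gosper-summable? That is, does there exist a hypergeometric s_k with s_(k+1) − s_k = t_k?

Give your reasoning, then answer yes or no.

No — key equation has no polynomial f.

Compute t_(k+1)/t_k: get (k + 4)**2/(k + 5)**2.
Gosper form: A/B · C(k+1)/C(k) with A=k**2 + 8*k + 16, B=k**2 + 10*k + 25, C=1.
Need (k**2 + 8*k + 16)·f(k+1) − (k**2 + 8*k + 16)·f(k) = 1.
Degrees (2,2,0) ⇒ d ≤ 0.
Generic f = c0 gives residual -1; -1 = 0 cannot hold, so t_k is not Gosper-summable.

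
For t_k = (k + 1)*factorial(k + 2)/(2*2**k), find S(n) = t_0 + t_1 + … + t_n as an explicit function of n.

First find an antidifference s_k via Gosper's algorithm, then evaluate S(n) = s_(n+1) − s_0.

S(n) = -2 + factorial(n + 3)/(2*2**n)

Ratio r(k) = (k + 2)*(k + 3)/(2*(k + 1)).
A = k/2 + 3/2, B = 1, C = k + 1.
Solve (k/2 + 3/2)·f(k+1) − (1)·f(k) = k + 1.
Bound: deg f ≤ 0.
Coefficient equations give f(k) = 2.
Get s_k = R·t_k = factorial(k + 2)/2**k with R(k) = B(k−1)f(k)/C(k) = 2/(k + 1).
Δs = (k + 1)*factorial(k + 2)/(2*2**k), as required.
Telescope: S(n) = s_(n+1) − s_(0) = 2**(-n - 1)*factorial(n + 3) − (2) = -2 + factorial(n + 3)/(2*2**n).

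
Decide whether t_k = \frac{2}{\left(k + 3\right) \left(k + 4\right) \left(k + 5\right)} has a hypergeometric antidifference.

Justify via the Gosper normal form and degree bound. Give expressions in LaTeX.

Yes. s_k = \frac{k \left(k + 7\right)}{12 \left(k + 3\right) \left(k + 4\right)}.

Step 1: r(k) = (k + 3)/(k + 6).
So A=k + 3 and B=k + 6, with C=1.
Set up (k + 3)·f(k+1) − (k + 5)·f(k) − (1) = 0.
From deg A=1, deg B=1, deg C=0: d=2.
Solve for f: f(k) = k*(k + 7)/24 (degree 2 ≤ 2).
Get s_k = R·t_k = k*(k + 7)/(12*(k + 3)*(k + 4)) with R(k) = B(k−1)f(k)/C(k) = k*(k + 5)*(k + 7)/24.
Check: Δs_k = 2/(k**3 + 12*k**2 + 47*k + 60). ✓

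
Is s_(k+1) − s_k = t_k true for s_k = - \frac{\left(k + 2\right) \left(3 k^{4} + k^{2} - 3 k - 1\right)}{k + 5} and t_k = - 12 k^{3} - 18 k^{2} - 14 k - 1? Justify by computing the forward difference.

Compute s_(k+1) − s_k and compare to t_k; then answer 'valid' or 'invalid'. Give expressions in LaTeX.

Invalid: residual \frac{3 \left(9 k^{4} + 78 k^{3} + 103 k^{2} + 74 k + 6\right)}{k^{2} + 11 k + 30} ≠ 0.

s_(k+1) = (k + 3)*(3*k - 3*(k + 1)**4 - (k + 1)**2 + 4)/(k + 6)
s_(k+1) − s_k = (-12*k**5 - 123*k**4 - 338*k**3 - 386*k**2 - 209*k - 12)/(k**2 + 11*k + 30)
(s_(k+1) − s_k) − t_k = 3*(9*k**4 + 78*k**3 + 103*k**2 + 74*k + 6)/(k**2 + 11*k + 30)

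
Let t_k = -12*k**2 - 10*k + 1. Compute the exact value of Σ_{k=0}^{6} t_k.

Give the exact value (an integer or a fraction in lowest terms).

t_(k+1)/t_k = (12*k**2 + 34*k + 21)/(12*k**2 + 10*k - 1).
Take A(k)=1, B(k)=1, C(k)=k**2 + 5*k/6 - 1/12.
Need (1)·f(k+1) − (1)·f(k) = k**2 + 5*k/6 - 1/12.
Degrees (0,0,2) ⇒ d ≤ 3.
Solve for f: f(k) = k*(4*k**2 - k - 4)/12 (degree 3 ≤ 3).
So s_k = (B(k−1)f/C)·t_k = (k*(4*k**2 - k - 4)/(12*k**2 + 10*k - 1))·t_k = k*(-4*k**2 + k + 4).
s_(k+1) − s_k = -12*k**2 - 10*k + 1 = t_k.
Sum = s_(7) − s_(0); s_(7) = -1295, s_(0) = 0 ⇒ -1295.

Σ = -1295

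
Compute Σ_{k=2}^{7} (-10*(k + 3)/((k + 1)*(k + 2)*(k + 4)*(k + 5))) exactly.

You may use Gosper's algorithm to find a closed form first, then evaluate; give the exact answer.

Σ = -25/108

The ratio is (k + 1)*(k + 4)**2/((k + 3)**2*(k + 6)).
Gosper form: A/B · C(k+1)/C(k) with A=k + 1, B=k + 6, C=k**2 + 6*k + 9.
Need (k + 1)·f(k+1) − (k + 5)·f(k) = k**2 + 6*k + 9.
From deg A=1, deg B=1, deg C=2: d=4.
A polynomial solution: f(k) = k*(k + 2)*(k + 3)*(k + 5)/8.
Certificate R = B(k−1)f/C = k*(k + 2)*(k + 5)**2/(8*(k + 3)) gives s_k = 5*k*(-k - 5)/(4*(k**2 + 5*k + 4)).
Check: Δs_k = 10*(-k - 3)/(k**4 + 12*k**3 + 49*k**2 + 78*k + 40). ✓
Evaluate s at k=8 and k=2: -65/54 and -35/36; difference -25/108.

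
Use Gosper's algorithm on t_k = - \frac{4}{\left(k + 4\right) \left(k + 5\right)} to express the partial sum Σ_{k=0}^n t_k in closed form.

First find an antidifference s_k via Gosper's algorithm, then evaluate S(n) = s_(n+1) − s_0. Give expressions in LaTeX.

t_(k+1)/t_k = (k + 4)/(k + 6).
Gosper form: A/B · C(k+1)/C(k) with A=k + 4, B=k + 6, C=1.
Solve (k + 4)·f(k+1) − (k + 5)·f(k) = 1.
deg f ≤ 1 (via 1,1,0).
Solve for f: f(k) = k/4 (degree 1 ≤ 1).
Then R = B(k−1)f/C = k*(k + 5)/4, so s_k = R(k)·t_k = -k/(k + 4).
Δs = -4/(k**2 + 9*k + 20), as required.
Telescope: S(n) = s_(n+1) − s_(0) = (-n - 1)/(n + 5) − (0) = (-n - 1)/(n + 5).

S(n) = \frac{- n - 1}{n + 5}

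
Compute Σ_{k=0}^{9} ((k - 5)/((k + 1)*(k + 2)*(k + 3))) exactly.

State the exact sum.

Σ = -35/33

r(k) = (k - 4)*(k + 1)/((k - 5)*(k + 4)) after simplifying.
So A=k + 1 and B=k + 4, with C=k - 5.
f must satisfy (k + 1)·f(k+1) − (k + 3)·f(k) = k - 5.
Degrees (1,1,1) ⇒ d ≤ 2.
Coefficient equations give f(k) = -k*(k + 4).
Certificate R = B(k−1)f/C = -k*(k + 3)*(k + 4)/(k - 5) gives s_k = k*(-k - 4)/((k + 1)*(k + 2)).
Δs = (k - 5)/(k**3 + 6*k**2 + 11*k + 6), as required.
Sum = s_(10) − s_(0); s_(10) = -35/33, s_(0) = 0 ⇒ -35/33.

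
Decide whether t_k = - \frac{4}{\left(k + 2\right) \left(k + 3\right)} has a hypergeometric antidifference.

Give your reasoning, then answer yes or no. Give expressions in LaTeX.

Yes. s_k = - \frac{2 k}{k + 2}.

Ratio r(k) = (k + 2)/(k + 4).
Factor: A=k + 2; B=k + 4; C=1.
Need (k + 2)·f(k+1) − (k + 3)·f(k) = 1.
deg f ≤ 1 (via 1,1,0).
Match coefficients ⇒ f(k) = k/2.
Get s_k = R·t_k = -2*k/(k + 2) with R(k) = B(k−1)f(k)/C(k) = k*(k + 3)/2.
s_(k+1) − s_k = -4/(k**2 + 5*k + 6) = t_k.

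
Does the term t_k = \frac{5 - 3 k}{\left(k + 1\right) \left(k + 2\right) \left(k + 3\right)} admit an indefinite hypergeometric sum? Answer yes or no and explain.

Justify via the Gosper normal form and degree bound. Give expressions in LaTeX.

Compute t_(k+1)/t_k: get (k + 1)*(3*k - 2)/((k + 4)*(3*k - 5)).
Gosper form: A/B · C(k+1)/C(k) with A=k + 1, B=k + 4, C=k - 5/3.
f must satisfy (k + 1)·f(k+1) − (k + 3)·f(k) = k - 5/3.
Degrees (1,1,1) ⇒ d ≤ 2.
A polynomial solution: f(k) = -k*(k + 9)/6.
So s_k = (B(k−1)f/C)·t_k = (-k*(k + 3)*(k + 9)/(2*(3*k - 5)))·t_k = k*(k + 9)/(2*(k + 1)*(k + 2)).
s_(k+1) − s_k = (5 - 3*k)/(k**3 + 6*k**2 + 11*k + 6) = t_k.

Yes. s_k = \frac{k \left(k + 9\right)}{2 \left(k + 1\right) \left(k + 2\right)}.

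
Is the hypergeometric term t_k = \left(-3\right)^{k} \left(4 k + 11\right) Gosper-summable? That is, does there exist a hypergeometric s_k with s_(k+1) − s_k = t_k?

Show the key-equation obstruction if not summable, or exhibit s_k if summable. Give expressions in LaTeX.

r(k) = 3*(-4*k - 15)/(4*k + 11) after simplifying.
Factor: A=-3; B=1; C=k + 11/4.
Solve (-3)·f(k+1) − (1)·f(k) = k + 11/4.
deg f ≤ 1 (via 0,0,1).
Solve for f: f(k) = -(k + 2)/4 (degree 1 ≤ 1).
So s_k = (B(k−1)f/C)·t_k = (-(k + 2)/(4*k + 11))·t_k = (-3)**k*(-k - 2).
s_(k+1) − s_k = (-3)**k*(4*k + 11) = t_k.

Yes. s_k = \left(-3\right)^{k} \left(- k - 2\right).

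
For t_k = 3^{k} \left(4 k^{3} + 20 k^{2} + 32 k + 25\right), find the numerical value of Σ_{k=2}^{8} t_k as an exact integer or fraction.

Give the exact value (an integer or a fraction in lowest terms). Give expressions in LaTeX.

Σ = 31039821

Ratio r(k) = 3*(4*k**3 + 32*k**2 + 84*k + 81)/(4*k**3 + 20*k**2 + 32*k + 25).
Factor: A=3; B=1; C=k**3 + 5*k**2 + 8*k + 25/4.
Key eq: (3)·f(k+1) = (1)·f(k) + (k**3 + 5*k**2 + 8*k + 25/4).
deg f ≤ 3 (via 0,0,3).
Match coefficients ⇒ f(k) = (2*k + 1)*(k**2 + 2)/4.
R(k) = B(k−1)·f(k)/C(k) = (2*k + 1)*(k**2 + 2)/(4*k**3 + 20*k**2 + 32*k + 25); s_k = R·t_k = 3**k*(2*k**3 + k**2 + 4*k + 2).
Verify: 3**k*(4*k**3 + 20*k**2 + 32*k + 25) matches t_k.
Σ_(k=2)^(8) t_k = s_(9) − s_(2) = 31040091 − (270) = 31039821.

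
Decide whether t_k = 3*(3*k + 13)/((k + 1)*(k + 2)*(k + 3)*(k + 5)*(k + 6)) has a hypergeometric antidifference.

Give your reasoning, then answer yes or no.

Yes. s_k = 3*k*(k**2 + 8*k + 17)/(10*(k**3 + 8*k**2 + 17*k + 10)).

r(k) = (k + 1)*(k + 5)*(3*k + 16)/((k + 4)*(k + 7)*(3*k + 13)) after simplifying.
Normal form (A,B,C) = (k + 1, k + 7, k**2 + 25*k/3 + 52/3).
f must satisfy (k + 1)·f(k+1) − (k + 6)·f(k) = k**2 + 25*k/3 + 52/3.
Bound: deg f ≤ 5.
Coefficient equations give f(k) = k*(k + 3)*(k + 4)*(k**2 + 8*k + 17)/30.
R(k) = B(k−1)·f(k)/C(k) = k*(k + 3)*(k + 6)*(k**2 + 8*k + 17)/(10*(3*k + 13)); s_k = R·t_k = 3*k*(k**2 + 8*k + 17)/(10*(k**3 + 8*k**2 + 17*k + 10)).
Δs = 3*(3*k + 13)/(k**5 + 17*k**4 + 107*k**3 + 307*k**2 + 396*k + 180), as required.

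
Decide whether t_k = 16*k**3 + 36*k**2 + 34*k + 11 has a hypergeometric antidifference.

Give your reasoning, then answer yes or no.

Yes. s_k = k**2*(4*k**2 + 4*k + 3).

The ratio is (16*k**3 + 84*k**2 + 154*k + 97)/(16*k**3 + 36*k**2 + 34*k + 11).
A = 1, B = 1, C = k**3 + 9*k**2/4 + 17*k/8 + 11/16.
Solve (1)·f(k+1) − (1)·f(k) = k**3 + 9*k**2/4 + 17*k/8 + 11/16.
Bound: deg f ≤ 4.
Coefficient equations give f(k) = k**2*(4*k**2 + 4*k + 3)/16.
So s_k = (B(k−1)f/C)·t_k = (k**2*(4*k**2 + 4*k + 3)/(16*k**3 + 36*k**2 + 34*k + 11))·t_k = k**2*(4*k**2 + 4*k + 3).
s_(k+1) − s_k = 16*k**3 + 36*k**2 + 34*k + 11 = t_k.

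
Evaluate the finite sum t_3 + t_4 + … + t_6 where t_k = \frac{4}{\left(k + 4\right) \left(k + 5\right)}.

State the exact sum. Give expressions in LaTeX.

Σ = 16/77

The ratio is (k + 4)/(k + 6).
Gosper form: A/B · C(k+1)/C(k) with A=k + 4, B=k + 6, C=1.
Set up (k + 4)·f(k+1) − (k + 5)·f(k) − (1) = 0.
From deg A=1, deg B=1, deg C=0: d=1.
Match coefficients ⇒ f(k) = k/4.
Certificate R = B(k−1)f/C = k*(k + 5)/4 gives s_k = k/(k + 4).
Check: Δs_k = 4/(k**2 + 9*k + 20). ✓
Evaluate s at k=7 and k=3: 7/11 and 3/7; difference 16/77.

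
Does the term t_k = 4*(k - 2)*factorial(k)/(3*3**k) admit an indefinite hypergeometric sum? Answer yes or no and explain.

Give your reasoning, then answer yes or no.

t_(k+1)/t_k = (k**2 - 1)/(3*(k - 2)).
Factor: A=k/3 + 1/3; B=1; C=k - 2.
Key eq: (k/3 + 1/3)·f(k+1) = (1)·f(k) + (k - 2).
d = 0 from the (1,0,1) case.
Solving with deg f ≤ 0: f(k) = 3.
So s_k = (B(k−1)f/C)·t_k = (3/(k - 2))·t_k = 4*factorial(k)/3**k.
Verify: 4*(k - 2)*factorial(k)/(3*3**k) matches t_k.

Yes. s_k = 4*factorial(k)/3**k.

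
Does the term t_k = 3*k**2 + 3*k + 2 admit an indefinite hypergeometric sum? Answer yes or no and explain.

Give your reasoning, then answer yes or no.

Yes. s_k = k**3 + k.

t_(k+1)/t_k = (3*k**2 + 9*k + 8)/(3*k**2 + 3*k + 2).
Gosper form: A/B · C(k+1)/C(k) with A=1, B=1, C=k**2 + k + 2/3.
Set up (1)·f(k+1) − (1)·f(k) − (k**2 + k + 2/3) = 0.
Degrees (0,0,2) ⇒ d ≤ 3.
Solving with deg f ≤ 3: f(k) = k*(k**2 + 1)/3.
R(k) = B(k−1)·f(k)/C(k) = k*(k**2 + 1)/(3*k**2 + 3*k + 2); s_k = R·t_k = k**3 + k.
Check: Δs_k = -k**3 + (k + 1)**3 + 1. ✓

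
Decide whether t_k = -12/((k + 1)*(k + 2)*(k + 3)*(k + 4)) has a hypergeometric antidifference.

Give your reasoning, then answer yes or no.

Step 1: r(k) = (k + 1)/(k + 5).
Take A(k)=k + 1, B(k)=k + 5, C(k)=1.
Need (k + 1)·f(k+1) − (k + 4)·f(k) = 1.
Degrees (1,1,0) ⇒ d ≤ 3.
Solving with deg f ≤ 3: f(k) = k*(k**2 + 6*k + 11)/18.
So s_k = (B(k−1)f/C)·t_k = (k*(k + 4)*(k**2 + 6*k + 11)/18)·t_k = 2*k*(-k**2 - 6*k - 11)/(3*(k + 1)*(k + 2)*(k + 3)).
Δs = -12/(k**4 + 10*k**3 + 35*k**2 + 50*k + 24), as required.

Yes. s_k = 2*k*(-k**2 - 6*k - 11)/(3*(k + 1)*(k + 2)*(k + 3)).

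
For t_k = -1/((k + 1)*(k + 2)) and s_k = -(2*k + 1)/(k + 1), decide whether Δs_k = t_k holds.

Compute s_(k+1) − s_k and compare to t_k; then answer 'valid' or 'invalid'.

valid; difference matches t_k

s_(k+1) = (-2*k - 3)/(k + 2)
s_(k+1) − s_k = -1/(k**2 + 3*k + 2)
(s_(k+1) − s_k) − t_k = 0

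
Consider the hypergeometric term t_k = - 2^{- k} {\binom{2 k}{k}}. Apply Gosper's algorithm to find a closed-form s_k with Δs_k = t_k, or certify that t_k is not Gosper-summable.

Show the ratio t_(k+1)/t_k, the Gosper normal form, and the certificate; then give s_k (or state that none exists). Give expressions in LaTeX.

Compute t_(k+1)/t_k: get (2*k + 1)/(k + 1).
Take A(k)=2*k + 1, B(k)=k + 1, C(k)=1.
f must satisfy (2*k + 1)·f(k+1) − (k)·f(k) = 1.
deg f ≤ -1 (via 1,1,0).
Negative degree bound (-1): no f exists, t_k not Gosper-summable.

none (Gosper's algorithm certifies no s_k)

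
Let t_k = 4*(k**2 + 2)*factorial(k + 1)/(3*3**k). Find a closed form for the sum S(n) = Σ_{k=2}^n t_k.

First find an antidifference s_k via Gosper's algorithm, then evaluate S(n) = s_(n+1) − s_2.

S(n) = 4*3**(-n - 1)*(-4*3**n + n**3*factorial(n) + 4*n**2*factorial(n) + 5*n*factorial(n) + 2*factorial(n))

r(k) = (k + 2)*((k + 1)**2 + 2)/(3*(k**2 + 2)) after simplifying.
Gosper form: A/B · C(k+1)/C(k) with A=k/3 + 2/3, B=1, C=k**2 + 2.
Solve (k/3 + 2/3)·f(k+1) − (1)·f(k) = k**2 + 2.
deg f ≤ 1 (via 1,0,2).
Solving with deg f ≤ 1: f(k) = 3*k.
R(k) = B(k−1)·f(k)/C(k) = 3*k/(k**2 + 2); s_k = R·t_k = 4*k*factorial(k + 1)/3**k.
s_(k+1) − s_k = 4*(k**2 + 2)*factorial(k + 1)/(3*3**k) = t_k.
Σ_(k=2)^n t_k = s_(n+1) − s_(2) = (4*3**(-n - 1)*(n + 1)*factorial(n + 2)) − (16/3), i.e. 4*3**(-n - 1)*(-4*3**n + n**3*factorial(n) + 4*n**2*factorial(n) + 5*n*factorial(n) + 2*factorial(n)).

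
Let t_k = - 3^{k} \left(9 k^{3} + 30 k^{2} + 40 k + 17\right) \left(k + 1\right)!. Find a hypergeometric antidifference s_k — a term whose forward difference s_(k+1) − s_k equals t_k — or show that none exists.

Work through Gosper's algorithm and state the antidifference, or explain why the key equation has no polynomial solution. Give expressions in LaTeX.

r(k) = 3*(9*k**4 + 75*k**3 + 241*k**2 + 350*k + 192)/(9*k**3 + 30*k**2 + 40*k + 17) after simplifying.
Take A(k)=3*k + 6, B(k)=1, C(k)=k**3 + 10*k**2/3 + 40*k/9 + 17/9.
Key eq: (3*k + 6)·f(k+1) = (1)·f(k) + (k**3 + 10*k**2/3 + 40*k/9 + 17/9).
Degrees (1,0,3) ⇒ d ≤ 2.
Match coefficients ⇒ f(k) = (3*k**2 - k + 1)/9.
R(k) = B(k−1)·f(k)/C(k) = (3*k**2 - k + 1)/(9*k**3 + 30*k**2 + 40*k + 17); s_k = R·t_k = -3**k*(3*k**2 - k + 1)*factorial(k + 1).
s_(k+1) − s_k = -3**k*(9*k**3 + 30*k**2 + 40*k + 17)*factorial(k + 1) = t_k.

s_k = - 3^{k} \left(3 k^{2} - k + 1\right) \left(k + 1\right)!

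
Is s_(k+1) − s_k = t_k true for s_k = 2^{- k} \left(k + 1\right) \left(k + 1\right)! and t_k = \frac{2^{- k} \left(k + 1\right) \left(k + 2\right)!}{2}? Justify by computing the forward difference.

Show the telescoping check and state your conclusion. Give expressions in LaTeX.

Invalid: residual - \frac{2^{- k} k \left(k + 1\right)!}{2} ≠ 0.

s_(k+1) = (k + 2)*factorial(k + 2)/(2*2**k)
s_(k+1) − s_k = (k**2 + 2*k + 2)*factorial(k + 1)/(2*2**k)
(s_(k+1) − s_k) − t_k = -k*factorial(k + 1)/(2*2**k)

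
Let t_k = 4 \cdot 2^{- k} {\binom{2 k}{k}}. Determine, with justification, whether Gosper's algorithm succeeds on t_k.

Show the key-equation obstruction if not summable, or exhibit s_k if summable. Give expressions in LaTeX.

The ratio is (2*k + 1)/(k + 1).
Normal form (A,B,C) = (2*k + 1, k + 1, 1).
Key eq: (2*k + 1)·f(k+1) = (k)·f(k) + (1).
d = -1 from the (1,1,0) case.
Bound -1 < 0, so the key equation has no polynomial solution.

No. Not Gosper-summable.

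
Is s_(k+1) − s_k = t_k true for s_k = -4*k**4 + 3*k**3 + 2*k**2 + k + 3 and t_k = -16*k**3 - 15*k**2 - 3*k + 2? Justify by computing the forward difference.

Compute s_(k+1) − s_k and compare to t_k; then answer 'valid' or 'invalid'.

valid; difference matches t_k

s_(k+1) = -4*k**4 - 13*k**3 - 13*k**2 - 2*k + 5
s_(k+1) − s_k = -16*k**3 - 15*k**2 - 3*k + 2
(s_(k+1) − s_k) − t_k = 0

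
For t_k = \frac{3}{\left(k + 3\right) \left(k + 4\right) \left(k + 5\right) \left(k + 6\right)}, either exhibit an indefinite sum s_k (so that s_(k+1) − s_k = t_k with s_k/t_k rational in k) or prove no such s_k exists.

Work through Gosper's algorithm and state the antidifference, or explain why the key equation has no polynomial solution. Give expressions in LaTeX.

Compute t_(k+1)/t_k: get (k + 3)/(k + 7).
Factor: A=k + 3; B=k + 7; C=1.
Need (k + 3)·f(k+1) − (k + 6)·f(k) = 1.
d = 3 from the (1,1,0) case.
Solve for f: f(k) = k*(k**2 + 12*k + 47)/180 (degree 3 ≤ 3).
Get s_k = R·t_k = k*(k**2 + 12*k + 47)/(60*(k + 3)*(k + 4)*(k + 5)) with R(k) = B(k−1)f(k)/C(k) = k*(k + 6)*(k**2 + 12*k + 47)/180.
s_(k+1) − s_k = 3/(k**4 + 18*k**3 + 119*k**2 + 342*k + 360) = t_k.

s_k = \frac{k \left(k^{2} + 12 k + 47\right)}{60 \left(k + 3\right) \left(k + 4\right) \left(k + 5\right)}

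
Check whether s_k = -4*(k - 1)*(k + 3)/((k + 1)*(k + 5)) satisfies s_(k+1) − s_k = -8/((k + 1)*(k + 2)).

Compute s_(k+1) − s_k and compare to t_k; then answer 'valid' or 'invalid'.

s_(k+1) = -4*k*(k + 4)/((k + 2)*(k + 6))
s_(k+1) − s_k = 16*(-k**2 - 5*k - 9)/(k**4 + 14*k**3 + 65*k**2 + 112*k + 60)
(s_(k+1) − s_k) − t_k = 8*(-k**2 + k + 12)/(k**4 + 14*k**3 + 65*k**2 + 112*k + 60)

Invalid: residual 8*(-k**2 + k + 12)/(k**4 + 14*k**3 + 65*k**2 + 112*k + 60) ≠ 0.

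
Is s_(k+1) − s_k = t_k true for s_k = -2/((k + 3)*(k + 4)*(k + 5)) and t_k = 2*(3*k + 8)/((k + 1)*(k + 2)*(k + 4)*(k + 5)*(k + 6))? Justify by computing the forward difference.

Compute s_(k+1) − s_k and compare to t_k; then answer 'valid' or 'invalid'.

s_(k+1) = -2/((k + 4)*(k + 5)*(k + 6))
s_(k+1) − s_k = 6/((k + 3)*(k + 4)*(k + 5)*(k + 6))
(s_(k+1) − s_k) − t_k = 4*(-4*k - 9)/(k**6 + 21*k**5 + 175*k**4 + 735*k**3 + 1624*k**2 + 1764*k + 720)

Invalid: residual 4*(-4*k - 9)/(k**6 + 21*k**5 + 175*k**4 + 735*k**3 + 1624*k**2 + 1764*k + 720) ≠ 0.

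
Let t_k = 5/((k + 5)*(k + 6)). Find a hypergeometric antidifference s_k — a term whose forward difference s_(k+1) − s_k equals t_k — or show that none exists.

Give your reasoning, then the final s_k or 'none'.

s_k = k/(k + 5)

Compute t_(k+1)/t_k: get (k + 5)/(k + 7).
Take A(k)=k + 5, B(k)=k + 7, C(k)=1.
Set up (k + 5)·f(k+1) − (k + 6)·f(k) − (1) = 0.
From deg A=1, deg B=1, deg C=0: d=1.
Match coefficients ⇒ f(k) = k/5.
Get s_k = R·t_k = k/(k + 5) with R(k) = B(k−1)f(k)/C(k) = k*(k + 6)/5.
s_(k+1) − s_k = 5/(k**2 + 11*k + 30) = t_k.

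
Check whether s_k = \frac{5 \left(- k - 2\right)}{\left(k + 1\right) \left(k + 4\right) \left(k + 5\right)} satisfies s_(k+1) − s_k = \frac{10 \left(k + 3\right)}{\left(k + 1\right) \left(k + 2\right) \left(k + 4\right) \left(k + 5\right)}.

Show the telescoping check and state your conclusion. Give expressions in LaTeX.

Invalid: residual \frac{15 \left(- 3 k - 8\right)}{k^{5} + 18 k^{4} + 121 k^{3} + 372 k^{2} + 508 k + 240} ≠ 0.

s_(k+1) = 5*(-k - 3)/((k + 2)*(k + 5)*(k + 6))
s_(k+1) − s_k = 5*(2*k**2 + 9*k + 12)/(k**5 + 18*k**4 + 121*k**3 + 372*k**2 + 508*k + 240)
(s_(k+1) − s_k) − t_k = 15*(-3*k - 8)/(k**5 + 18*k**4 + 121*k**3 + 372*k**2 + 508*k + 240)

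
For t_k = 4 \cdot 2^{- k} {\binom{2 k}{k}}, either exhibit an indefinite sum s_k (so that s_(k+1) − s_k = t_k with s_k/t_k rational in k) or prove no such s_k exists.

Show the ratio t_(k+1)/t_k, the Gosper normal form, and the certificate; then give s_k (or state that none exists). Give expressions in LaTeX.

none (Gosper's algorithm certifies no s_k)

Ratio r(k) = (2*k + 1)/(k + 1).
So A=2*k + 1 and B=k + 1, with C=1.
Key eq: (2*k + 1)·f(k+1) = (k)·f(k) + (1).
From deg A=1, deg B=1, deg C=0: d=-1.
d = -1 < 0 ⇒ no nonzero polynomial f; not summable.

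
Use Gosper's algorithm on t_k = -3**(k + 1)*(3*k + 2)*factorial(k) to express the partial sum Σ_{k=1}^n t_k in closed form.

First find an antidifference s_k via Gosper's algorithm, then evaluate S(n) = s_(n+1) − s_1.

The ratio is 3*(k + 1)*(3*k + 5)/(3*k + 2).
Factor: A=3*k + 3; B=1; C=k + 2/3.
Solve (3*k + 3)·f(k+1) − (1)·f(k) = k + 2/3.
From deg A=1, deg B=0, deg C=1: d=0.
Solve for f: f(k) = 1/3 (degree 0 ≤ 0).
R(k) = B(k−1)·f(k)/C(k) = 1/(3*k + 2); s_k = R·t_k = -3**(k + 1)*factorial(k).
s_(k+1) − s_k = -3**(k + 1)*(3*k + 2)*factorial(k) = t_k.
Telescope: S(n) = s_(n+1) − s_(1) = -3**(n + 2)*factorial(n + 1) − (-9) = -9*3**n*factorial(n + 1) + 9.

S(n) = -9*3**n*factorial(n + 1) + 9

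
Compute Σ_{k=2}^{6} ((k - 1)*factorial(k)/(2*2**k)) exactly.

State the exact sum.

Σ = 311/8

The ratio is k*(k + 1)/(2*(k - 1)).
Normal form (A,B,C) = (k/2 + 1/2, 1, k - 1).
f must satisfy (k/2 + 1/2)·f(k+1) − (1)·f(k) = k - 1.
Bound: deg f ≤ 0.
A polynomial solution: f(k) = 2.
Get s_k = R·t_k = factorial(k)/2**k with R(k) = B(k−1)f(k)/C(k) = 2/(k - 1).
Verify: (k - 1)*factorial(k)/(2*2**k) matches t_k.
Telescoping: Σ = s_(7) − s_(2) = 315/8 − (1/2) = 311/8.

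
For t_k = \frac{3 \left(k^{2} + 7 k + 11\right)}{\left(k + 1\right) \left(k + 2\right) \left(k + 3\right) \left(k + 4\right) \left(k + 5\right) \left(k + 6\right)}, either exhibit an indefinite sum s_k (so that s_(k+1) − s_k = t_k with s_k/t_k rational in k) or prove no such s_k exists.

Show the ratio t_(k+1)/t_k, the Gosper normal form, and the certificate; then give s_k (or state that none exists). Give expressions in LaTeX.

r(k) = (k + 1)*(7*k + (k + 1)**2 + 18)/((k + 7)*(k**2 + 7*k + 11)) after simplifying.
So A=k + 1 and B=k + 7, with C=k**2 + 7*k + 11.
Key eq: (k + 1)·f(k+1) = (k + 6)·f(k) + (k**2 + 7*k + 11).
Degrees (1,1,2) ⇒ d ≤ 5.
Solving with deg f ≤ 5: f(k) = k*(k + 2)*(k + 4)*(k**2 + 9*k + 23)/45.
Certificate R = B(k−1)f/C = k*(k + 2)*(k + 4)*(k + 6)*(k**2 + 9*k + 23)/(45*(k**2 + 7*k + 11)) gives s_k = k*(k**2 + 9*k + 23)/(15*(k**3 + 9*k**2 + 23*k + 15)).
s_(k+1) − s_k = 3*(k**2 + 7*k + 11)/(k**6 + 21*k**5 + 175*k**4 + 735*k**3 + 1624*k**2 + 1764*k + 720) = t_k.

s_k = \frac{k \left(k^{2} + 9 k + 23\right)}{15 \left(k^{3} + 9 k^{2} + 23 k + 15\right)}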